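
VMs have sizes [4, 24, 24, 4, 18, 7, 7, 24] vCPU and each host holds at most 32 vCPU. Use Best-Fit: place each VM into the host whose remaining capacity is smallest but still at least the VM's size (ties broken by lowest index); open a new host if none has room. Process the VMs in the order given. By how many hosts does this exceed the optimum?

Best-Fit: [4,24,4] [24,7] [18,7] [24] → 4 hosts.
Total size 112 vCPU; any packing needs at least ⌈112/32⌉ = 4 hosts.
So 4 is already optimal.

0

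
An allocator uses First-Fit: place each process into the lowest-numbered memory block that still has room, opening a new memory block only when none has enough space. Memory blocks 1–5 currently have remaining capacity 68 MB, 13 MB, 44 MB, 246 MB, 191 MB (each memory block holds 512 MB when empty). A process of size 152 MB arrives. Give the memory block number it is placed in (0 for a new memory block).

4

Memory blocks with room: memory block 4 (246 MB), memory block 5 (191 MB).
The first with room is memory block 4.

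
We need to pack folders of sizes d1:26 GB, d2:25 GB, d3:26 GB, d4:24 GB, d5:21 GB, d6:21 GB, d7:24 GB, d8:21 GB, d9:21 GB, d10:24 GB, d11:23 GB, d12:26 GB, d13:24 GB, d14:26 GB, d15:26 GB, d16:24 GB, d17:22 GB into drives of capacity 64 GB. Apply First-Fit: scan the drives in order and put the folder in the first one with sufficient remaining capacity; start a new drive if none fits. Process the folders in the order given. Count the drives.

drive 1: place d1 (26 GB), 38 GB left
drive 1: place d2 (25 GB), 13 GB left
drive 2: place d3 (26 GB), 38 GB left
drive 2: place d4 (24 GB), 14 GB left
drive 3: place d5 (21 GB), 43 GB left
drive 3: place d6 (21 GB), 22 GB left
drive 4: place d7 (24 GB), 40 GB left
drive 3: place d8 (21 GB), 1 GB left
drive 4: place d9 (21 GB), 19 GB left
drive 5: place d10 (24 GB), 40 GB left
drive 5: place d11 (23 GB), 17 GB left
drive 6: place d12 (26 GB), 38 GB left
drive 6: place d13 (24 GB), 14 GB left
drive 7: place d14 (26 GB), 38 GB left
drive 7: place d15 (26 GB), 12 GB left
drive 8: place d16 (24 GB), 40 GB left
drive 8: place d17 (22 GB), 18 GB left

8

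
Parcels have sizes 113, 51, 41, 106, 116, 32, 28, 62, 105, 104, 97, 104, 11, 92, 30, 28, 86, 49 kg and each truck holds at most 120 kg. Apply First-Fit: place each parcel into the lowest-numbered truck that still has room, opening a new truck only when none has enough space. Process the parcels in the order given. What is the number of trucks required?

Put 113 kg in truck 1; 7 kg remain.
Put 51 kg in truck 2; 69 kg remain.
Put 41 kg in truck 2; 28 kg remain.
Put 106 kg in truck 3; 14 kg remain.
Put 116 kg in truck 4; 4 kg remain.
Put 32 kg in truck 5; 88 kg remain.
Put 28 kg in truck 2; 0 kg remain.
Put 62 kg in truck 5; 26 kg remain.
Put 105 kg in truck 6; 15 kg remain.
Put 104 kg in truck 7; 16 kg remain.
Put 97 kg in truck 8; 23 kg remain.
Put 104 kg in truck 9; 16 kg remain.
Put 11 kg in truck 3; 3 kg remain.
Put 92 kg in truck 10; 28 kg remain.
Put 30 kg in truck 11; 90 kg remain.
Put 28 kg in truck 10; 0 kg remain.
Put 86 kg in truck 11; 4 kg remain.
Put 49 kg in truck 12; 71 kg remain.

12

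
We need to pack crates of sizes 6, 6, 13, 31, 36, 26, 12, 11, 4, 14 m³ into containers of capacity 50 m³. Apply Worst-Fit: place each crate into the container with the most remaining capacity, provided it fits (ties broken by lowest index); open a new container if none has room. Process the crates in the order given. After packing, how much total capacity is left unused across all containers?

6 m³ → container 1 (remaining 44 m³)
6 m³ → container 1 (remaining 38 m³)
13 m³ → container 1 (remaining 25 m³)
31 m³ → container 2 (remaining 19 m³)
36 m³ → container 3 (remaining 14 m³)
26 m³ → container 4 (remaining 24 m³)
12 m³ → container 1 (remaining 13 m³)
11 m³ → container 4 (remaining 13 m³)
4 m³ → container 2 (remaining 15 m³)
14 m³ → container 2 (remaining 1 m³)
4 containers × 50 m³ = 200 m³; used 159 m³; unused 41 m³.

41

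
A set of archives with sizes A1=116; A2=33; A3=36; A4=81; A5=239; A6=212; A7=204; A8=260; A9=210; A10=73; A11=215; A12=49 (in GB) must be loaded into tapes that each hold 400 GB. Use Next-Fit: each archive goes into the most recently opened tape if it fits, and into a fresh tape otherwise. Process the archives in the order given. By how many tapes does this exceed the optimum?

1

Next-Fit: [116,33,36,81] [239] [212] [204] [260] [210,73] [215,49] → 7 tapes.
6 archives exceed 200 GB (half the capacity), and no two of those can share a tape, so at least 6 tapes are needed.
An optimal packing achieves that bound: [260,116] [239,81,73] [215,49,36,33] [212] [210] [204] → 6 tapes.
Excess: 7 − 6 = 1.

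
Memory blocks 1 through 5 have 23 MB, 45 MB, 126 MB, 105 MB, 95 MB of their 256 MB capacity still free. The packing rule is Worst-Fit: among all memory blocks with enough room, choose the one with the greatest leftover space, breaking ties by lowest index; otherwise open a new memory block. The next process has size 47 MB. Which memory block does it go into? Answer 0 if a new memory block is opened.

3

Memory blocks with room: memory block 3 (126 MB), memory block 4 (105 MB), memory block 5 (95 MB).
Most room is memory block 3 with 126 MB free.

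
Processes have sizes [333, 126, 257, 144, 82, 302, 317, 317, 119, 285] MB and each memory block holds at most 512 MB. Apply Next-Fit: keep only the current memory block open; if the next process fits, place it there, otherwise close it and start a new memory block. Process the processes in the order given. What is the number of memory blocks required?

6

333 MB → memory block 1 (remaining 179 MB)
126 MB → memory block 1 (remaining 53 MB)
257 MB → memory block 2 (remaining 255 MB)
144 MB → memory block 2 (remaining 111 MB)
82 MB → memory block 2 (remaining 29 MB)
302 MB → memory block 3 (remaining 210 MB)
317 MB → memory block 4 (remaining 195 MB)
317 MB → memory block 5 (remaining 195 MB)
119 MB → memory block 5 (remaining 76 MB)
285 MB → memory block 6 (remaining 227 MB)
Final memory blocks: [333,126] [257,144,82] [302] [317] [317,119] [285].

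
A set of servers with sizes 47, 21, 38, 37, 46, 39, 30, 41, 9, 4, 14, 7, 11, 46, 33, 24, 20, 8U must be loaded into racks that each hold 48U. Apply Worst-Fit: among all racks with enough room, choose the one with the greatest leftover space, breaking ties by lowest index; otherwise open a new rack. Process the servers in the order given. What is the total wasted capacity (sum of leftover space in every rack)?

53

Put 47U in rack 1; 1U remain.
Put 21U in rack 2; 27U remain.
Put 38U in rack 3; 10U remain.
Put 37U in rack 4; 11U remain.
Put 46U in rack 5; 2U remain.
Put 39U in rack 6; 9U remain.
Put 30U in rack 7; 18U remain.
Put 41U in rack 8; 7U remain.
Put 9U in rack 2; 18U remain.
Put 4U in rack 2; 14U remain.
Put 14U in rack 7; 4U remain.
Put 7U in rack 2; 7U remain.
Put 11U in rack 4; 0U remain.
Put 46U in rack 9; 2U remain.
Put 33U in rack 10; 15U remain.
Put 24U in rack 11; 24U remain.
Put 20U in rack 11; 4U remain.
Put 8U in rack 10; 7U remain.
11 racks × 48U = 528U; used 475U; unused 53U.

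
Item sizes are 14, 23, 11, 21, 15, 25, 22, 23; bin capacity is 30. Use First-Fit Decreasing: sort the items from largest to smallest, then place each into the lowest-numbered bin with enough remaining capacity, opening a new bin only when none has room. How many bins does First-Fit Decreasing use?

7 bins

Sorted descending: 25, 23, 23, 22, 21, 15, 14, 11.
25 → bin 1 (remaining 5)
23 → bin 2 (remaining 7)
23 → bin 3 (remaining 7)
22 → bin 4 (remaining 8)
21 → bin 5 (remaining 9)
15 → bin 6 (remaining 15)
14 → bin 6 (remaining 1)
11 → bin 7 (remaining 19)
Final bins: [25] [23] [23] [22] [21] [15,14] [11].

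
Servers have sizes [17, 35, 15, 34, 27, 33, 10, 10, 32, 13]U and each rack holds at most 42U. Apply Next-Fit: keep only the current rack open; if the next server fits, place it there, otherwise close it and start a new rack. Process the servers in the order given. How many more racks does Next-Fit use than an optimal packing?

3

Next-Fit: [17] [35] [15] [34] [27] [33] [10,10] [32] [13] → 9 racks.
Total size 226U; any packing needs at least ⌈226/42⌉ = 6 racks.
An optimal packing achieves that bound: [35] [34] [33] [32,10] [27,15] [17,13,10] → 6 racks.
Excess: 9 − 6 = 3.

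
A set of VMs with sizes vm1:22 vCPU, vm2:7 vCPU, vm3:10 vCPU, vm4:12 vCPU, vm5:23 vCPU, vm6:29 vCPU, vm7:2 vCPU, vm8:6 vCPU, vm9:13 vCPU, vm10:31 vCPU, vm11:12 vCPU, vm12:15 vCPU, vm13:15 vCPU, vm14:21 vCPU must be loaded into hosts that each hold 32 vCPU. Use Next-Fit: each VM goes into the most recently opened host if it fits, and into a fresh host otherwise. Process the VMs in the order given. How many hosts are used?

9

host 1: place vm1 (22 vCPU), 10 vCPU left
host 1: place vm2 (7 vCPU), 3 vCPU left
host 2: place vm3 (10 vCPU), 22 vCPU left
host 2: place vm4 (12 vCPU), 10 vCPU left
host 3: place vm5 (23 vCPU), 9 vCPU left
host 4: place vm6 (29 vCPU), 3 vCPU left
host 4: place vm7 (2 vCPU), 1 vCPU left
host 5: place vm8 (6 vCPU), 26 vCPU left
host 5: place vm9 (13 vCPU), 13 vCPU left
host 6: place vm10 (31 vCPU), 1 vCPU left
host 7: place vm11 (12 vCPU), 20 vCPU left
host 7: place vm12 (15 vCPU), 5 vCPU left
host 8: place vm13 (15 vCPU), 17 vCPU left
host 9: place vm14 (21 vCPU), 11 vCPU left
Final hosts: [22,7] [10,12] [23] [29,2] [6,13] [31] [12,15] [15] [21].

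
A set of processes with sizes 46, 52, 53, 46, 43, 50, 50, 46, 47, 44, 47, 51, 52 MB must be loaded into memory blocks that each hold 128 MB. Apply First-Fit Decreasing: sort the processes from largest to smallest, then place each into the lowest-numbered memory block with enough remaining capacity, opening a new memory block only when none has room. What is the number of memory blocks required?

7

Sorted descending: 53, 52, 52, 51, 50, 50, 47, 47, 46, 46, 46, 44, 43.
53 MB → memory block 1 (remaining 75 MB)
52 MB → memory block 1 (remaining 23 MB)
52 MB → memory block 2 (remaining 76 MB)
51 MB → memory block 2 (remaining 25 MB)
50 MB → memory block 3 (remaining 78 MB)
50 MB → memory block 3 (remaining 28 MB)
47 MB → memory block 4 (remaining 81 MB)
47 MB → memory block 4 (remaining 34 MB)
46 MB → memory block 5 (remaining 82 MB)
46 MB → memory block 5 (remaining 36 MB)
46 MB → memory block 6 (remaining 82 MB)
44 MB → memory block 6 (remaining 38 MB)
43 MB → memory block 7 (remaining 85 MB)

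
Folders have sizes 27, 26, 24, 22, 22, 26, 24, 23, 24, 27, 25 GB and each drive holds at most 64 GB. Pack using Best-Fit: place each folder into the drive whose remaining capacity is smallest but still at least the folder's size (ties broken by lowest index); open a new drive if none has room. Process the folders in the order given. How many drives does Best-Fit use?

6 drives

Put 27 GB in drive 1; 37 GB remain.
Put 26 GB in drive 1; 11 GB remain.
Put 24 GB in drive 2; 40 GB remain.
Put 22 GB in drive 2; 18 GB remain.
Put 22 GB in drive 3; 42 GB remain.
Put 26 GB in drive 3; 16 GB remain.
Put 24 GB in drive 4; 40 GB remain.
Put 23 GB in drive 4; 17 GB remain.
Put 24 GB in drive 5; 40 GB remain.
Put 27 GB in drive 5; 13 GB remain.
Put 25 GB in drive 6; 39 GB remain.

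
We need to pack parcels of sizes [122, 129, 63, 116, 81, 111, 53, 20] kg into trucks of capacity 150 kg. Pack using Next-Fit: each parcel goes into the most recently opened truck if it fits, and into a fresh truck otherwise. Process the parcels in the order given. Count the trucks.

7 trucks

Put 122 kg in truck 1; 28 kg remain.
Put 129 kg in truck 2; 21 kg remain.
Put 63 kg in truck 3; 87 kg remain.
Put 116 kg in truck 4; 34 kg remain.
Put 81 kg in truck 5; 69 kg remain.
Put 111 kg in truck 6; 39 kg remain.
Put 53 kg in truck 7; 97 kg remain.
Put 20 kg in truck 7; 77 kg remain.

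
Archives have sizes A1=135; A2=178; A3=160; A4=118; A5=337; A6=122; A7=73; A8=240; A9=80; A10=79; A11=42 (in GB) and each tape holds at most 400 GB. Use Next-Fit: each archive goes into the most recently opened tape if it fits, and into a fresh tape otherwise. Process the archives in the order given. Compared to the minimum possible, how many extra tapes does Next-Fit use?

2

Next-Fit: [135,178] [160,118] [337] [122,73] [240,80,79] [42] → 6 tapes.
Total size 1564 GB; any packing needs at least ⌈1564/400⌉ = 4 tapes.
An optimal packing achieves that bound: [337,42] [240,160] [178,135,80] [122,118,79,73] → 4 tapes.
Excess: 6 − 4 = 2.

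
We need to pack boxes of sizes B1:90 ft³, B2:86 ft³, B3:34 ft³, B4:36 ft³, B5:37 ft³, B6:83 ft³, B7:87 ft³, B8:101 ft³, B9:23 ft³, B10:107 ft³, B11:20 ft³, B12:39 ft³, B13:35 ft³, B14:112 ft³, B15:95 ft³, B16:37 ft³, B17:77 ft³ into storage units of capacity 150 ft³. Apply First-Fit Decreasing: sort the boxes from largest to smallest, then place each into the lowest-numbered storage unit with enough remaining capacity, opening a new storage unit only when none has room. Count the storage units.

9

Sorted descending: 112, 107, 101, 95, 90, 87, 86, 83, 77, 39, 37, 37, 36, 35, 34, 23, 20.
112 ft³ → storage unit 1 (remaining 38 ft³)
107 ft³ → storage unit 2 (remaining 43 ft³)
101 ft³ → storage unit 3 (remaining 49 ft³)
95 ft³ → storage unit 4 (remaining 55 ft³)
90 ft³ → storage unit 5 (remaining 60 ft³)
87 ft³ → storage unit 6 (remaining 63 ft³)
86 ft³ → storage unit 7 (remaining 64 ft³)
83 ft³ → storage unit 8 (remaining 67 ft³)
77 ft³ → storage unit 9 (remaining 73 ft³)
39 ft³ → storage unit 2 (remaining 4 ft³)
37 ft³ → storage unit 1 (remaining 1 ft³)
37 ft³ → storage unit 3 (remaining 12 ft³)
36 ft³ → storage unit 4 (remaining 19 ft³)
35 ft³ → storage unit 5 (remaining 25 ft³)
34 ft³ → storage unit 6 (remaining 29 ft³)
23 ft³ → storage unit 5 (remaining 2 ft³)
20 ft³ → storage unit 6 (remaining 9 ft³)
Final storage units: [112,37] [107,39] [101,37] [95,36] [90,35,23] [87,34,20] [86] [83] [77].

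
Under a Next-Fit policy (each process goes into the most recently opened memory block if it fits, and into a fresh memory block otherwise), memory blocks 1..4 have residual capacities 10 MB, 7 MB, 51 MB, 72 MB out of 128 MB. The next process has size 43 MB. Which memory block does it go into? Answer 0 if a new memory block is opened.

4

Next-Fit only looks at memory block 4, which has 72 MB free.
43 MB fits there.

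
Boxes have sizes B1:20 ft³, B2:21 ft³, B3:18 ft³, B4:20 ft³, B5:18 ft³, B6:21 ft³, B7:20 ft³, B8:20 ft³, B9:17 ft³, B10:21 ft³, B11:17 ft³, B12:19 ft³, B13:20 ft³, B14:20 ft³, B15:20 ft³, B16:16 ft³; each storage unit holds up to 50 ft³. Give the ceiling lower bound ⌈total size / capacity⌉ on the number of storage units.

7

Total size = 20 + 21 + 18 + 20 + 18 + 21 + 20 + 20 + 17 + 21 + 17 + 19 + 20 + 20 + 20 + 16 = 308 ft³.
⌈308 / 50⌉ = 7.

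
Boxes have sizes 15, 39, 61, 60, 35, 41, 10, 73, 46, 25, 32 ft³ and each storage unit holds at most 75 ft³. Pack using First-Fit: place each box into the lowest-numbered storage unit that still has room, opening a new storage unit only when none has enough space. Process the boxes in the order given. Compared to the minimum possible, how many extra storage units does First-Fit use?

First-Fit: [15,39,10] [61] [60] [35,25] [41,32] [73] [46] → 7 storage units.
Total size 437 ft³; any packing needs at least ⌈437/75⌉ = 6 storage units.
An optimal packing achieves that bound: [73] [61,10] [60,15] [46,25] [41,32] [39,35] → 6 storage units.
Excess: 7 − 6 = 1.

1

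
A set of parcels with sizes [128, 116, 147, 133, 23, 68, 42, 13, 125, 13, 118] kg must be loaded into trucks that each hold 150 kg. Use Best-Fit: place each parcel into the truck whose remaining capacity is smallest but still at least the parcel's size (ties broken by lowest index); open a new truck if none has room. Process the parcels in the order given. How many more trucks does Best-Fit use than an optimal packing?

0

Best-Fit: [128,13] [116,23] [147] [133,13] [68,42] [125] [118] → 7 trucks.
Total size 926 kg; any packing needs at least ⌈926/150⌉ = 7 trucks.
So 7 is already optimal.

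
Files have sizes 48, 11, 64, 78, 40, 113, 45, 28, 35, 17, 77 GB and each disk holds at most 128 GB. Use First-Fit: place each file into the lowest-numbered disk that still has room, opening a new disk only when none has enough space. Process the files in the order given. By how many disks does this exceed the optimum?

0

First-Fit: [48,11,64] [78,40] [113] [45,28,35,17] [77] → 5 disks.
Total size 556 GB; any packing needs at least ⌈556/128⌉ = 5 disks.
So 5 is already optimal.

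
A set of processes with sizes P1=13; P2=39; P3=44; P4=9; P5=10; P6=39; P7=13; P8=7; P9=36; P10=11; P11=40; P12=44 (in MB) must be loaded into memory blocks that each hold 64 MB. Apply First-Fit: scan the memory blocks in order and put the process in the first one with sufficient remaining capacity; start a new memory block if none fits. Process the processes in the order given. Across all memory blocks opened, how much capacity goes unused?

79

P1 (13 MB) → memory block 1 (remaining 51 MB)
P2 (39 MB) → memory block 1 (remaining 12 MB)
P3 (44 MB) → memory block 2 (remaining 20 MB)
P4 (9 MB) → memory block 1 (remaining 3 MB)
P5 (10 MB) → memory block 2 (remaining 10 MB)
P6 (39 MB) → memory block 3 (remaining 25 MB)
P7 (13 MB) → memory block 3 (remaining 12 MB)
P8 (7 MB) → memory block 2 (remaining 3 MB)
P9 (36 MB) → memory block 4 (remaining 28 MB)
P10 (11 MB) → memory block 3 (remaining 1 MB)
P11 (40 MB) → memory block 5 (remaining 24 MB)
P12 (44 MB) → memory block 6 (remaining 20 MB)
6 memory blocks × 64 MB = 384 MB; used 305 MB; unused 79 MB.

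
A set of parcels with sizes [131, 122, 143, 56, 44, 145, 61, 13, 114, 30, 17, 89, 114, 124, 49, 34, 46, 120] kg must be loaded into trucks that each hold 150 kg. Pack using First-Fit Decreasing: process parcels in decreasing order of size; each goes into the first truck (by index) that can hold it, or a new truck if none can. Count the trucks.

Sorted descending: 145, 143, 131, 124, 122, 120, 114, 114, 89, 61, 56, 49, 46, 44, 34, 30, 17, 13.
Put 145 kg in truck 1; 5 kg remain.
Put 143 kg in truck 2; 7 kg remain.
Put 131 kg in truck 3; 19 kg remain.
Put 124 kg in truck 4; 26 kg remain.
Put 122 kg in truck 5; 28 kg remain.
Put 120 kg in truck 6; 30 kg remain.
Put 114 kg in truck 7; 36 kg remain.
Put 114 kg in truck 8; 36 kg remain.
Put 89 kg in truck 9; 61 kg remain.
Put 61 kg in truck 9; 0 kg remain.
Put 56 kg in truck 10; 94 kg remain.
Put 49 kg in truck 10; 45 kg remain.
Put 46 kg in truck 11; 104 kg remain.
Put 44 kg in truck 10; 1 kg remain.
Put 34 kg in truck 7; 2 kg remain.
Put 30 kg in truck 6; 0 kg remain.
Put 17 kg in truck 3; 2 kg remain.
Put 13 kg in truck 4; 13 kg remain.

11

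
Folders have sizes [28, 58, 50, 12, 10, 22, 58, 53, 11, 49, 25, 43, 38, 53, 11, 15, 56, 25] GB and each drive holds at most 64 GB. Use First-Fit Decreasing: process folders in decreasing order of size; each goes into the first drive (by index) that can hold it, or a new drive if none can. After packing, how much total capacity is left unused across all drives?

87

Sorted descending: 58, 58, 56, 53, 53, 50, 49, 43, 38, 28, 25, 25, 22, 15, 12, 11, 11, 10.
58 GB → drive 1 (remaining 6 GB)
58 GB → drive 2 (remaining 6 GB)
56 GB → drive 3 (remaining 8 GB)
53 GB → drive 4 (remaining 11 GB)
53 GB → drive 5 (remaining 11 GB)
50 GB → drive 6 (remaining 14 GB)
49 GB → drive 7 (remaining 15 GB)
43 GB → drive 8 (remaining 21 GB)
38 GB → drive 9 (remaining 26 GB)
28 GB → drive 10 (remaining 36 GB)
25 GB → drive 9 (remaining 1 GB)
25 GB → drive 10 (remaining 11 GB)
22 GB → drive 11 (remaining 42 GB)
15 GB → drive 7 (remaining 0 GB)
12 GB → drive 6 (remaining 2 GB)
11 GB → drive 4 (remaining 0 GB)
11 GB → drive 5 (remaining 0 GB)
10 GB → drive 8 (remaining 11 GB)
11 drives × 64 GB = 704 GB; used 617 GB; unused 87 GB.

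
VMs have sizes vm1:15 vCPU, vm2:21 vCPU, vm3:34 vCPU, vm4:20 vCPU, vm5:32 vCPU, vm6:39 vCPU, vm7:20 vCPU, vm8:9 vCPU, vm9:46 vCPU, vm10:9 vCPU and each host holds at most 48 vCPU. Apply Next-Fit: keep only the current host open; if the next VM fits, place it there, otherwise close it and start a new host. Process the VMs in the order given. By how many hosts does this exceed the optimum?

Next-Fit: [15,21] [34] [20] [32] [39] [20,9] [46] [9] → 8 hosts.
Total size 245 vCPU; any packing needs at least ⌈245/48⌉ = 6 hosts.
An optimal packing achieves that bound: [46] [39,9] [34,9] [32,15] [21,20] [20] → 6 hosts.
Excess: 8 − 6 = 2.

2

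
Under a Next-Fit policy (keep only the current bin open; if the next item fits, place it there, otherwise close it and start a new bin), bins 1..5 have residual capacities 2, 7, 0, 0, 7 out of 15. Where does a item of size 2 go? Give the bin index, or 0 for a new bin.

5

Next-Fit only looks at bin 5, which has 7 free.
2 fits there.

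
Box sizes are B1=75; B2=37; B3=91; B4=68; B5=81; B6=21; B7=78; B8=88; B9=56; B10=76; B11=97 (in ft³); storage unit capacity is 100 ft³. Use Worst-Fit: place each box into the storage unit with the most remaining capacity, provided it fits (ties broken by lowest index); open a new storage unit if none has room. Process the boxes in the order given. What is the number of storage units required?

Put B1 (75 ft³) in storage unit 1; 25 ft³ remain.
Put B2 (37 ft³) in storage unit 2; 63 ft³ remain.
Put B3 (91 ft³) in storage unit 3; 9 ft³ remain.
Put B4 (68 ft³) in storage unit 4; 32 ft³ remain.
Put B5 (81 ft³) in storage unit 5; 19 ft³ remain.
Put B6 (21 ft³) in storage unit 2; 42 ft³ remain.
Put B7 (78 ft³) in storage unit 6; 22 ft³ remain.
Put B8 (88 ft³) in storage unit 7; 12 ft³ remain.
Put B9 (56 ft³) in storage unit 8; 44 ft³ remain.
Put B10 (76 ft³) in storage unit 9; 24 ft³ remain.
Put B11 (97 ft³) in storage unit 10; 3 ft³ remain.

10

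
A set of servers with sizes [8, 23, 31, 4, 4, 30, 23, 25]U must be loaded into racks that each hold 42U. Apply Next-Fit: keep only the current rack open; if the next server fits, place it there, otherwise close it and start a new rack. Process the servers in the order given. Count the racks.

5

Put 8U in rack 1; 34U remain.
Put 23U in rack 1; 11U remain.
Put 31U in rack 2; 11U remain.
Put 4U in rack 2; 7U remain.
Put 4U in rack 2; 3U remain.
Put 30U in rack 3; 12U remain.
Put 23U in rack 4; 19U remain.
Put 25U in rack 5; 17U remain.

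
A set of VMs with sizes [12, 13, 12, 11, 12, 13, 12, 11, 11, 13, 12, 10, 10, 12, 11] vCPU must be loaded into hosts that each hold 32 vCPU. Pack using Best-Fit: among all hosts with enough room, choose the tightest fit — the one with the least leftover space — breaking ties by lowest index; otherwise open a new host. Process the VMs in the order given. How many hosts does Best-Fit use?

7

host 1: place 12 vCPU, 20 vCPU left
host 1: place 13 vCPU, 7 vCPU left
host 2: place 12 vCPU, 20 vCPU left
host 2: place 11 vCPU, 9 vCPU left
host 3: place 12 vCPU, 20 vCPU left
host 3: place 13 vCPU, 7 vCPU left
host 4: place 12 vCPU, 20 vCPU left
host 4: place 11 vCPU, 9 vCPU left
host 5: place 11 vCPU, 21 vCPU left
host 5: place 13 vCPU, 8 vCPU left
host 6: place 12 vCPU, 20 vCPU left
host 6: place 10 vCPU, 10 vCPU left
host 6: place 10 vCPU, 0 vCPU left
host 7: place 12 vCPU, 20 vCPU left
host 7: place 11 vCPU, 9 vCPU left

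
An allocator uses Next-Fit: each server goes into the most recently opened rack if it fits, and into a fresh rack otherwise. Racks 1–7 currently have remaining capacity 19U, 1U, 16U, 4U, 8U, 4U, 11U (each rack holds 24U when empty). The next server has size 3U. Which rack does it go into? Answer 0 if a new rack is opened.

Next-Fit only looks at rack 7, which has 11U free.
3U fits there.

7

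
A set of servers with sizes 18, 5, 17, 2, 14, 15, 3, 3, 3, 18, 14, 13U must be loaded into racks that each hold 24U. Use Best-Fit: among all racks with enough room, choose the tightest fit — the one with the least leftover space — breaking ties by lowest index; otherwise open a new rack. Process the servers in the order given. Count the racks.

7 racks

18U → rack 1 (remaining 6U)
5U → rack 1 (remaining 1U)
17U → rack 2 (remaining 7U)
2U → rack 2 (remaining 5U)
14U → rack 3 (remaining 10U)
15U → rack 4 (remaining 9U)
3U → rack 2 (remaining 2U)
3U → rack 4 (remaining 6U)
3U → rack 4 (remaining 3U)
18U → rack 5 (remaining 6U)
14U → rack 6 (remaining 10U)
13U → rack 7 (remaining 11U)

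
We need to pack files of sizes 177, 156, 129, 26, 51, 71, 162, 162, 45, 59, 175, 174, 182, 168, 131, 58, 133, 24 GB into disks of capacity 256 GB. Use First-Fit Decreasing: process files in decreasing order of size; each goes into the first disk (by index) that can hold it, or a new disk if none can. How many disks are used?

Sorted descending: 182, 177, 175, 174, 168, 162, 162, 156, 133, 131, 129, 71, 59, 58, 51, 45, 26, 24.
182 GB → disk 1 (remaining 74 GB)
177 GB → disk 2 (remaining 79 GB)
175 GB → disk 3 (remaining 81 GB)
174 GB → disk 4 (remaining 82 GB)
168 GB → disk 5 (remaining 88 GB)
162 GB → disk 6 (remaining 94 GB)
162 GB → disk 7 (remaining 94 GB)
156 GB → disk 8 (remaining 100 GB)
133 GB → disk 9 (remaining 123 GB)
131 GB → disk 10 (remaining 125 GB)
129 GB → disk 11 (remaining 127 GB)
71 GB → disk 1 (remaining 3 GB)
59 GB → disk 2 (remaining 20 GB)
58 GB → disk 3 (remaining 23 GB)
51 GB → disk 4 (remaining 31 GB)
45 GB → disk 5 (remaining 43 GB)
26 GB → disk 4 (remaining 5 GB)
24 GB → disk 5 (remaining 19 GB)

11 disks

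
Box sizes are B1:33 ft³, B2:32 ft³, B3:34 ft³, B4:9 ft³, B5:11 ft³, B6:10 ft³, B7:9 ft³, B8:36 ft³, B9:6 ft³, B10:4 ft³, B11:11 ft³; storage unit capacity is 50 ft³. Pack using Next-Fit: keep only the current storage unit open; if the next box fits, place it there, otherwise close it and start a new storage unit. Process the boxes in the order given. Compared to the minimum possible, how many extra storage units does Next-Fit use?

2

Next-Fit: [33] [32] [34,9] [11,10,9] [36,6,4] [11] → 6 storage units.
Total size 195 ft³; any packing needs at least ⌈195/50⌉ = 4 storage units.
An optimal packing achieves that bound: [36,11] [34,11,4] [33,10,6] [32,9,9] → 4 storage units.
Excess: 6 − 4 = 2.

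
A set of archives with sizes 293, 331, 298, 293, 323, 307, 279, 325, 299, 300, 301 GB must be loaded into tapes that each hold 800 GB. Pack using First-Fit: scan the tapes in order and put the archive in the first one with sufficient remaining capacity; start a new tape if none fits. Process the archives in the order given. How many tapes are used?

6

293 GB → tape 1 (remaining 507 GB)
331 GB → tape 1 (remaining 176 GB)
298 GB → tape 2 (remaining 502 GB)
293 GB → tape 2 (remaining 209 GB)
323 GB → tape 3 (remaining 477 GB)
307 GB → tape 3 (remaining 170 GB)
279 GB → tape 4 (remaining 521 GB)
325 GB → tape 4 (remaining 196 GB)
299 GB → tape 5 (remaining 501 GB)
300 GB → tape 5 (remaining 201 GB)
301 GB → tape 6 (remaining 499 GB)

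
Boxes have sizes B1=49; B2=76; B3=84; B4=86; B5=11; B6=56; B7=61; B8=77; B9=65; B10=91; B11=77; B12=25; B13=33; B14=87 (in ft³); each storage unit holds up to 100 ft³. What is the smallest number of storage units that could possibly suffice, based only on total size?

Total size = 49 + 76 + 84 + 86 + 11 + 56 + 61 + 77 + 65 + 91 + 77 + 25 + 33 + 87 = 878 ft³.
⌈878 / 100⌉ = 9.

9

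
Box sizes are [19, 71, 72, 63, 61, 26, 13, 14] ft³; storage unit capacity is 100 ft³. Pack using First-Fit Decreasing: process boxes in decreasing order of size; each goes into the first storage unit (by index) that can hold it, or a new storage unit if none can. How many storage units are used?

4 storage units

Sorted descending: 72, 71, 63, 61, 26, 19, 14, 13.
storage unit 1: place 72 ft³, 28 ft³ left
storage unit 2: place 71 ft³, 29 ft³ left
storage unit 3: place 63 ft³, 37 ft³ left
storage unit 4: place 61 ft³, 39 ft³ left
storage unit 1: place 26 ft³, 2 ft³ left
storage unit 2: place 19 ft³, 10 ft³ left
storage unit 3: place 14 ft³, 23 ft³ left
storage unit 3: place 13 ft³, 10 ft³ left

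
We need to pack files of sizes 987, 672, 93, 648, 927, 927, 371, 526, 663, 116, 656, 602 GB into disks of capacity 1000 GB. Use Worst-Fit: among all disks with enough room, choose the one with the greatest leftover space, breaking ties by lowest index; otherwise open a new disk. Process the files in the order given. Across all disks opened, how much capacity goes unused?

987 GB → disk 1 (remaining 13 GB)
672 GB → disk 2 (remaining 328 GB)
93 GB → disk 2 (remaining 235 GB)
648 GB → disk 3 (remaining 352 GB)
927 GB → disk 4 (remaining 73 GB)
927 GB → disk 5 (remaining 73 GB)
371 GB → disk 6 (remaining 629 GB)
526 GB → disk 6 (remaining 103 GB)
663 GB → disk 7 (remaining 337 GB)
116 GB → disk 3 (remaining 236 GB)
656 GB → disk 8 (remaining 344 GB)
602 GB → disk 9 (remaining 398 GB)
9 disks × 1000 GB = 9000 GB; used 7188 GB; unused 1812 GB.

1812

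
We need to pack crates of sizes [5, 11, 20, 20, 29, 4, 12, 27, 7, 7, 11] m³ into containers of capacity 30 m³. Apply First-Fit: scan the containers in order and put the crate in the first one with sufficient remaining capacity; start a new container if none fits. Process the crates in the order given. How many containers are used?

Put 5 m³ in container 1; 25 m³ remain.
Put 11 m³ in container 1; 14 m³ remain.
Put 20 m³ in container 2; 10 m³ remain.
Put 20 m³ in container 3; 10 m³ remain.
Put 29 m³ in container 4; 1 m³ remain.
Put 4 m³ in container 1; 10 m³ remain.
Put 12 m³ in container 5; 18 m³ remain.
Put 27 m³ in container 6; 3 m³ remain.
Put 7 m³ in container 1; 3 m³ remain.
Put 7 m³ in container 2; 3 m³ remain.
Put 11 m³ in container 5; 7 m³ remain.

6 containers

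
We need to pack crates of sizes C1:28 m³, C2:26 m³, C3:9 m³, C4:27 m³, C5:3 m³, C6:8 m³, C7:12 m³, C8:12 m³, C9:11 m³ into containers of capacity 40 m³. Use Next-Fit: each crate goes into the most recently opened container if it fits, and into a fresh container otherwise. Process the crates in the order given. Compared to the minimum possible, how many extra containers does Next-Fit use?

Next-Fit: [28] [26,9] [27,3,8] [12,12,11] → 4 containers.
Total size 136 m³; any packing needs at least ⌈136/40⌉ = 4 containers.
So 4 is already optimal.

0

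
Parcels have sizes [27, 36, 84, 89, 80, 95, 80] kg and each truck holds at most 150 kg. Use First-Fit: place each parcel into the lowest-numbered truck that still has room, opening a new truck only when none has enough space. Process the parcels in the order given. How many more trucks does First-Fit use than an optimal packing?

First-Fit: [27,36,84] [89] [80] [95] [80] → 5 trucks.
5 parcels exceed 75 kg (half the capacity), and no two of those can share a truck, so at least 5 trucks are needed.
So 5 is already optimal.

0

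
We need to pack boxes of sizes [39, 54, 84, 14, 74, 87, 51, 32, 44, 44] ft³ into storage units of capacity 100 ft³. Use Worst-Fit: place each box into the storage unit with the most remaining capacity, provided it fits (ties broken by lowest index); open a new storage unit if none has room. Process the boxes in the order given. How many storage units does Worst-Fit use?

storage unit 1: place 39 ft³, 61 ft³ left
storage unit 1: place 54 ft³, 7 ft³ left
storage unit 2: place 84 ft³, 16 ft³ left
storage unit 2: place 14 ft³, 2 ft³ left
storage unit 3: place 74 ft³, 26 ft³ left
storage unit 4: place 87 ft³, 13 ft³ left
storage unit 5: place 51 ft³, 49 ft³ left
storage unit 5: place 32 ft³, 17 ft³ left
storage unit 6: place 44 ft³, 56 ft³ left
storage unit 6: place 44 ft³, 12 ft³ left

6 storage units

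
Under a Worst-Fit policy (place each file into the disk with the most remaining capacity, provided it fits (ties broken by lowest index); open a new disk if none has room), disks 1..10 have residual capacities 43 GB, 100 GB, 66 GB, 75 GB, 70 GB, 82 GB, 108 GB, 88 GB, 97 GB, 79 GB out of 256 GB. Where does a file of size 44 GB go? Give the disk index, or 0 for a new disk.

Disks with room: disk 2 (100 GB), disk 3 (66 GB), disk 4 (75 GB), disk 5 (70 GB), disk 6 (82 GB), disk 7 (108 GB), disk 8 (88 GB), disk 9 (97 GB), disk 10 (79 GB).
Most room is disk 7 with 108 GB free.

7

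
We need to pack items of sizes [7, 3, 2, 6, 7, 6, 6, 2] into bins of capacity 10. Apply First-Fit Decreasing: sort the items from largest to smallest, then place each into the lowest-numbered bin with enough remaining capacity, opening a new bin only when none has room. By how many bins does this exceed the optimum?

0

First-Fit Decreasing: [7,3] [7,2] [6,2] [6] [6] → 5 bins.
5 items exceed 5 (half the capacity), and no two of those can share a bin, so at least 5 bins are needed.
So 5 is already optimal.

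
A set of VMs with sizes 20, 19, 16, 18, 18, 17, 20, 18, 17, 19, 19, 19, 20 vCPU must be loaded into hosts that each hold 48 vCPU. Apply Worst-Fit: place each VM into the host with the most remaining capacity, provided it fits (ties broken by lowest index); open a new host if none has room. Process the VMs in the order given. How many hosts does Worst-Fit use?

host 1: place 20 vCPU, 28 vCPU left
host 1: place 19 vCPU, 9 vCPU left
host 2: place 16 vCPU, 32 vCPU left
host 2: place 18 vCPU, 14 vCPU left
host 3: place 18 vCPU, 30 vCPU left
host 3: place 17 vCPU, 13 vCPU left
host 4: place 20 vCPU, 28 vCPU left
host 4: place 18 vCPU, 10 vCPU left
host 5: place 17 vCPU, 31 vCPU left
host 5: place 19 vCPU, 12 vCPU left
host 6: place 19 vCPU, 29 vCPU left
host 6: place 19 vCPU, 10 vCPU left
host 7: place 20 vCPU, 28 vCPU left
Final hosts: [20,19] [16,18] [18,17] [20,18] [17,19] [19,19] [20].

7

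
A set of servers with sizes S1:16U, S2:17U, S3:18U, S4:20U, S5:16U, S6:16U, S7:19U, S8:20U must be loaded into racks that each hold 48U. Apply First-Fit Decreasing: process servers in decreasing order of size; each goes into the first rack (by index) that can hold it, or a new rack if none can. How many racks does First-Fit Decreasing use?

Sorted descending: 20, 20, 19, 18, 17, 16, 16, 16.
20U → rack 1 (remaining 28U)
20U → rack 1 (remaining 8U)
19U → rack 2 (remaining 29U)
18U → rack 2 (remaining 11U)
17U → rack 3 (remaining 31U)
16U → rack 3 (remaining 15U)
16U → rack 4 (remaining 32U)
16U → rack 4 (remaining 16U)

4 racks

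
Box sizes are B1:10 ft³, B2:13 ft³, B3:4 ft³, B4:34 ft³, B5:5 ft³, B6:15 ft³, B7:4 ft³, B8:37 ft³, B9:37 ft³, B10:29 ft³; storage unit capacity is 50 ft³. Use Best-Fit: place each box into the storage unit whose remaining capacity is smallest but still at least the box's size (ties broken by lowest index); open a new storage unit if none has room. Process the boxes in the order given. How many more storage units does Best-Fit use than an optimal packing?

Best-Fit: [10,13,4,15,4] [34,5] [37] [37] [29] → 5 storage units.
Total size 188 ft³; any packing needs at least ⌈188/50⌉ = 4 storage units.
An optimal packing achieves that bound: [37,13] [37,10] [34,15] [29,5,4,4] → 4 storage units.
Excess: 5 − 4 = 1.

1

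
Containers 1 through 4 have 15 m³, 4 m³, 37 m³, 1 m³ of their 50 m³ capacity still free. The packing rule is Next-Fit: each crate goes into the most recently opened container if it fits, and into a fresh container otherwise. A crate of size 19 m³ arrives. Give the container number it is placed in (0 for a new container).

0

Next-Fit only looks at container 4, which has 1 m³ free.
19 m³ does not fit, so a new container is opened.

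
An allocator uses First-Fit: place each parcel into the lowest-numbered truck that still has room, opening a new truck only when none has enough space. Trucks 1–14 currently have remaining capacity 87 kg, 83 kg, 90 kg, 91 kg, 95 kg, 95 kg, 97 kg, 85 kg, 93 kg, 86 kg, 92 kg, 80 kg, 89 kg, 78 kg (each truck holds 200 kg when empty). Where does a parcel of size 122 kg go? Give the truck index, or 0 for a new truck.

No truck has ≥ 122 kg free, so a new truck is opened.

0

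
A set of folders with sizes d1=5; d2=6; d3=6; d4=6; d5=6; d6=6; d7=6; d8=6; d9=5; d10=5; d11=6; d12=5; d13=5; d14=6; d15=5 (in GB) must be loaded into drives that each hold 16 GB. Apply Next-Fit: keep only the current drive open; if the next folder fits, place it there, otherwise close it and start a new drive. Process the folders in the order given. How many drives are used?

Put d1 (5 GB) in drive 1; 11 GB remain.
Put d2 (6 GB) in drive 1; 5 GB remain.
Put d3 (6 GB) in drive 2; 10 GB remain.
Put d4 (6 GB) in drive 2; 4 GB remain.
Put d5 (6 GB) in drive 3; 10 GB remain.
Put d6 (6 GB) in drive 3; 4 GB remain.
Put d7 (6 GB) in drive 4; 10 GB remain.
Put d8 (6 GB) in drive 4; 4 GB remain.
Put d9 (5 GB) in drive 5; 11 GB remain.
Put d10 (5 GB) in drive 5; 6 GB remain.
Put d11 (6 GB) in drive 5; 0 GB remain.
Put d12 (5 GB) in drive 6; 11 GB remain.
Put d13 (5 GB) in drive 6; 6 GB remain.
Put d14 (6 GB) in drive 6; 0 GB remain.
Put d15 (5 GB) in drive 7; 11 GB remain.
Final drives: [5,6] [6,6] [6,6] [6,6] [5,5,6] [5,5,6] [5].

7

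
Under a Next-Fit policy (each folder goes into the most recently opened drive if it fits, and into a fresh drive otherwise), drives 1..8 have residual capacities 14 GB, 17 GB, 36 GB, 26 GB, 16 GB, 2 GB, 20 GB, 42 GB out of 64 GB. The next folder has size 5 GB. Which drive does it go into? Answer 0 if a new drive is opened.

8

Next-Fit only looks at drive 8, which has 42 GB free.
5 GB fits there.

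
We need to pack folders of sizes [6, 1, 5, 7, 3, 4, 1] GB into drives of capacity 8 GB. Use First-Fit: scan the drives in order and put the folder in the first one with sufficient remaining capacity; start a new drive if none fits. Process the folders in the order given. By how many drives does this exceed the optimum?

First-Fit: [6,1,1] [5,3] [7] [4] → 4 drives.
Total size 27 GB; any packing needs at least ⌈27/8⌉ = 4 drives.
So 4 is already optimal.

0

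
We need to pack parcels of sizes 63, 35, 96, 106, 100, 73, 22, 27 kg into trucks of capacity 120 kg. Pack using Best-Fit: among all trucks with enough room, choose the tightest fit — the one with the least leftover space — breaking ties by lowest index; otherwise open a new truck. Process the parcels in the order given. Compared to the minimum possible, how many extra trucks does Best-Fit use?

Best-Fit: [63,35,22] [96] [106] [100] [73,27] → 5 trucks.
Total size 522 kg; any packing needs at least ⌈522/120⌉ = 5 trucks.
So 5 is already optimal.

0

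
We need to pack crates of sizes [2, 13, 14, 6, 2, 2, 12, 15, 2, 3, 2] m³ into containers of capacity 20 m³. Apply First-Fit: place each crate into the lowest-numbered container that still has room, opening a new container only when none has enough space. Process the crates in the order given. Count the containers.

Put 2 m³ in container 1; 18 m³ remain.
Put 13 m³ in container 1; 5 m³ remain.
Put 14 m³ in container 2; 6 m³ remain.
Put 6 m³ in container 2; 0 m³ remain.
Put 2 m³ in container 1; 3 m³ remain.
Put 2 m³ in container 1; 1 m³ remain.
Put 12 m³ in container 3; 8 m³ remain.
Put 15 m³ in container 4; 5 m³ remain.
Put 2 m³ in container 3; 6 m³ remain.
Put 3 m³ in container 3; 3 m³ remain.
Put 2 m³ in container 3; 1 m³ remain.

4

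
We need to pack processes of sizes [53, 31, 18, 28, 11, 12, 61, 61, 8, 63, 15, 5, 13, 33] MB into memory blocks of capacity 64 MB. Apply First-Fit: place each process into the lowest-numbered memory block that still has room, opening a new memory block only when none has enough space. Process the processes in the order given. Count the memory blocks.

memory block 1: place 53 MB, 11 MB left
memory block 2: place 31 MB, 33 MB left
memory block 2: place 18 MB, 15 MB left
memory block 3: place 28 MB, 36 MB left
memory block 1: place 11 MB, 0 MB left
memory block 2: place 12 MB, 3 MB left
memory block 4: place 61 MB, 3 MB left
memory block 5: place 61 MB, 3 MB left
memory block 3: place 8 MB, 28 MB left
memory block 6: place 63 MB, 1 MB left
memory block 3: place 15 MB, 13 MB left
memory block 3: place 5 MB, 8 MB left
memory block 7: place 13 MB, 51 MB left
memory block 7: place 33 MB, 18 MB left

7 memory blocks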